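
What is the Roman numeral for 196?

Convert 196 to Roman numerals:
  196 contains 1×100 (C)
  96 contains 1×90 (XC)
  6 contains 1×5 (V)
  1 contains 1×1 (I)

CXCVI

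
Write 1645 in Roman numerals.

Convert 1645 to Roman numerals:
  1645 contains 1×1000 (M)
  645 contains 1×500 (D)
  145 contains 1×100 (C)
  45 contains 1×40 (XL)
  5 contains 1×5 (V)

MDCXLV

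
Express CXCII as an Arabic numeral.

CXCII: C=100, XC=90, I=1, I=1
100 + 90 + 1 + 1 = 192

192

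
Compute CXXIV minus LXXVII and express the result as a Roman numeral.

CXXIV = 124
LXXVII = 77
124 - 77 = 47

XLVII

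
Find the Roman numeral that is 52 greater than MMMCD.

MMMCD = 3400
3400 + 52 = 3452

MMMCDLII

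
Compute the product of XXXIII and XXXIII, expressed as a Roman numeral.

XXXIII = 33
XXXIII = 33
33 × 33 = 1089

MLXXXIX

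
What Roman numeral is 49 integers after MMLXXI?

MMLXXI = 2071
2071 + 49 = 2120

MMCXX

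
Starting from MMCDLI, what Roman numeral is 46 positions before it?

MMCDLI = 2451
2451 - 46 = 2405

MMCDV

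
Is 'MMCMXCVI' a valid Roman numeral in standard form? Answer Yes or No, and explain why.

'MMCMXCVI': Check the rules: uses only the symbols I, V, X, L, C, D, M; no symbol is repeated more than three times in a row; V, L and D each appear at most once; the only places a smaller symbol precedes a larger one are the allowed subtractive pairs CM, XC, the symbol right after such a pair (if any) is smaller than the pair's first symbol, and otherwise the values never increase from left to right. Value: M (1000) + M (1000) + CM (900) + XC (90) + V (5) + I (1) = 2996. So it is a valid standard Roman numeral.

Yes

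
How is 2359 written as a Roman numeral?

Convert 2359 to Roman numerals:
  2359 contains 2×1000 (MM)
  359 contains 3×100 (CCC)
  59 contains 1×50 (L)
  9 contains 1×9 (IX)

MMCCCLIX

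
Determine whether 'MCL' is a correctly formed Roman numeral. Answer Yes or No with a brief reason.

'MCL': Check the rules: uses only the symbols I, V, X, L, C, D, M; no symbol is repeated more than three times in a row; V, L and D each appear at most once; no smaller symbol precedes a larger one (values never increase from left to right). Value: M (1000) + C (100) + L (50) = 1150. So it is a valid standard Roman numeral.

Yes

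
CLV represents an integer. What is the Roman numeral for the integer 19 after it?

CLV = 155
155 + 19 = 174

CLXXIV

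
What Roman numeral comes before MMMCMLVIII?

MMMCMLVIII = 3958; previous is 3957

MMMCMLVII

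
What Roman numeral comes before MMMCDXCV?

MMMCDXCV = 3495; previous is 3494

MMMCDXCIV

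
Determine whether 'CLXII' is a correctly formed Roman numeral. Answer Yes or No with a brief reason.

'CLXII': Check the rules: uses only the symbols I, V, X, L, C, D, M; no symbol is repeated more than three times in a row; V, L and D each appear at most once; no smaller symbol precedes a larger one (values never increase from left to right). Value: C (100) + L (50) + X (10) + I (1) + I (1) = 162. So it is a valid standard Roman numeral.

Yes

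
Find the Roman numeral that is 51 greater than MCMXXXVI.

MCMXXXVI = 1936
1936 + 51 = 1987

MCMLXXXVII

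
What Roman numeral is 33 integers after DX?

DX = 510
510 + 33 = 543

DXLIII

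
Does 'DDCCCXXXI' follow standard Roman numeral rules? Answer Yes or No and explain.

'DDCCCXXXI': D should not appear more than once

No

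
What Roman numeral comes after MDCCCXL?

MDCCCXL = 1840; next is 1841

MDCCCXLI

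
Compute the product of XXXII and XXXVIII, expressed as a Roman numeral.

XXXII = 32
XXXVIII = 38
32 × 38 = 1216

MCCXVI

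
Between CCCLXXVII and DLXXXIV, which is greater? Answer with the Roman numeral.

CCCLXXVII = 377
DLXXXIV = 584
584 is larger

DLXXXIV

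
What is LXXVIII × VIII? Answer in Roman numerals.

LXXVIII = 78
VIII = 8
78 × 8 = 624

DCXXIV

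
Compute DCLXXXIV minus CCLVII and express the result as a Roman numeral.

DCLXXXIV = 684
CCLVII = 257
684 - 257 = 427

CDXXVII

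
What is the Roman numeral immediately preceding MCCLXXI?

MCCLXXI = 1271, so the previous integer is 1271 - 1 = 1270

MCCLXX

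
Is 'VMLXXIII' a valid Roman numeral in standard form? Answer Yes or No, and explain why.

'VMLXXIII': Invalid subtractive combination: VM

No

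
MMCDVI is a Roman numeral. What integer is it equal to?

MMCDVI: M=1000, M=1000, CD=400, V=5, I=1
1000 + 1000 + 400 + 5 + 1 = 2406

2406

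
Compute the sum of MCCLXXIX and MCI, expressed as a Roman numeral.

MCCLXXIX = 1279
MCI = 1101
1279 + 1101 = 2380

MMCCCLXXX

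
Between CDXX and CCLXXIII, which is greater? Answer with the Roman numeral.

CDXX = 420
CCLXXIII = 273
420 is larger

CDXX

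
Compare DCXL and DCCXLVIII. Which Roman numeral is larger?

DCXL = 640
DCCXLVIII = 748
748 is larger

DCCXLVIII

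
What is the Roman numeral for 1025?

Convert 1025 to Roman numerals:
  1025 contains 1×1000 (M)
  25 contains 2×10 (XX)
  5 contains 1×5 (V)

MXXV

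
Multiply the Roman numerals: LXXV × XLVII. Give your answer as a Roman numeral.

LXXV = 75
XLVII = 47
75 × 47 = 3525

MMMDXXV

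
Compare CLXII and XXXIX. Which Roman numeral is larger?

CLXII = 162
XXXIX = 39
162 is larger

CLXII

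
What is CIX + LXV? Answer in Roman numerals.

CIX = 109
LXV = 65
109 + 65 = 174

CLXXIV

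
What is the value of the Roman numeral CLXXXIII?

CLXXXIII: C=100, L=50, X=10, X=10, X=10, I=1, I=1, I=1
100 + 50 + 10 + 10 + 10 + 1 + 1 + 1 = 183

183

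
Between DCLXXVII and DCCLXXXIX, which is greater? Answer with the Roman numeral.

DCLXXVII = 677
DCCLXXXIX = 789
789 is larger

DCCLXXXIX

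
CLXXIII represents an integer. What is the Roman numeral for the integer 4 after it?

CLXXIII = 173
173 + 4 = 177

CLXXVII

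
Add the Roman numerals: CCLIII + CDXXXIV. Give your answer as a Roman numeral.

CCLIII = 253
CDXXXIV = 434
253 + 434 = 687

DCLXXXVII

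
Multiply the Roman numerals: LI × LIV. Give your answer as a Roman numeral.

LI = 51
LIV = 54
51 × 54 = 2754

MMDCCLIV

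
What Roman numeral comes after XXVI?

XXVI = 26; next is 27

XXVII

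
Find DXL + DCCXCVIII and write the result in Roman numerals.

DXL = 540
DCCXCVIII = 798
540 + 798 = 1338

MCCCXXXVIII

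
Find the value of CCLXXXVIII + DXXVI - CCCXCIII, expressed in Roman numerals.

CCLXXXVIII = 288, DXXVI = 526, CCCXCIII = 393
288 + 526 = 814
814 - 393 = 421

CDXXI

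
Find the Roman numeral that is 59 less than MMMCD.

MMMCD = 3400
3400 - 59 = 3341

MMMCCCXLI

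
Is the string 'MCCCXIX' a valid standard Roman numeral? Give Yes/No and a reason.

'MCCCXIX': Check the rules: uses only the symbols I, V, X, L, C, D, M; no symbol is repeated more than three times in a row; V, L and D each appear at most once; the only place a smaller symbol precedes a larger one is the allowed subtractive pair IX, the symbol right after such a pair (if any) is smaller than the pair's first symbol, and otherwise the values never increase from left to right. Value: M (1000) + C (100) + C (100) + C (100) + X (10) + IX (9) = 1319. So it is a valid standard Roman numeral.

Yes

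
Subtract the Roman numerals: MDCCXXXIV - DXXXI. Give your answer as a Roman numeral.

MDCCXXXIV = 1734
DXXXI = 531
1734 - 531 = 1203

MCCIII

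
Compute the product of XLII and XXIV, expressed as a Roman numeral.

XLII = 42
XXIV = 24
42 × 24 = 1008

MVIII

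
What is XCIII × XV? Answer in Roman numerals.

XCIII = 93
XV = 15
93 × 15 = 1395

MCCCXCV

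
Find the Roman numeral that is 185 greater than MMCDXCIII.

MMCDXCIII = 2493
2493 + 185 = 2678

MMDCLXXVIII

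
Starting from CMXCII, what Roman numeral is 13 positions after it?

CMXCII = 992
992 + 13 = 1005

MV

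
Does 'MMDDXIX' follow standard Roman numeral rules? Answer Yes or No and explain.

'MMDDXIX': D should not appear more than once

No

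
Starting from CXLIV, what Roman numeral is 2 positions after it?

CXLIV = 144
144 + 2 = 146

CXLVI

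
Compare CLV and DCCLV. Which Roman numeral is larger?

CLV = 155
DCCLV = 755
755 is larger

DCCLV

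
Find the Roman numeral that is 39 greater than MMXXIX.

MMXXIX = 2029
2029 + 39 = 2068

MMLXVIII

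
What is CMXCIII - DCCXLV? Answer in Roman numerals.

CMXCIII = 993
DCCXLV = 745
993 - 745 = 248

CCXLVIII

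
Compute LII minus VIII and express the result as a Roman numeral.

LII = 52
VIII = 8
52 - 8 = 44

XLIV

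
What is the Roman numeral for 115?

Convert 115 to Roman numerals:
  115 contains 1×100 (C)
  15 contains 1×10 (X)
  5 contains 1×5 (V)

CXV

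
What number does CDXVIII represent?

CDXVIII: CD=400, X=10, V=5, I=1, I=1, I=1
400 + 10 + 5 + 1 + 1 + 1 = 418

418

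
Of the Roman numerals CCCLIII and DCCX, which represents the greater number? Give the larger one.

CCCLIII = 353
DCCX = 710
710 is larger

DCCX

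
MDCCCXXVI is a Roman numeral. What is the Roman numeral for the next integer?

MDCCCXXVI = 1826; next is 1827

MDCCCXXVII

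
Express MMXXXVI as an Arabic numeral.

MMXXXVI: M=1000, M=1000, X=10, X=10, X=10, V=5, I=1
1000 + 1000 + 10 + 10 + 10 + 5 + 1 = 2036

2036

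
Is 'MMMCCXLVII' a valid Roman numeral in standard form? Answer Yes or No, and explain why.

'MMMCCXLVII': Check the rules: uses only the symbols I, V, X, L, C, D, M; no symbol is repeated more than three times in a row; V, L and D each appear at most once; the only place a smaller symbol precedes a larger one is the allowed subtractive pair XL, the symbol right after such a pair (if any) is smaller than the pair's first symbol, and otherwise the values never increase from left to right. Value: M (1000) + M (1000) + M (1000) + C (100) + C (100) + XL (40) + V (5) + I (1) + I (1) = 3247. So it is a valid standard Roman numeral.

Yes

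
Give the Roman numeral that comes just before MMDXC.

MMDXC = 2590, so the previous integer is 2590 - 1 = 2589

MMDLXXXIX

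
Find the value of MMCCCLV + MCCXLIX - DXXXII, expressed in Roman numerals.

MMCCCLV = 2355, MCCXLIX = 1249, DXXXII = 532
2355 + 1249 = 3604
3604 - 532 = 3072

MMMLXXII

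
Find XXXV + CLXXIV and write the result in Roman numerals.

XXXV = 35
CLXXIV = 174
35 + 174 = 209

CCIX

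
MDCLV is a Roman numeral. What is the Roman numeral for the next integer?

MDCLV = 1655, so the next integer is 1655 + 1 = 1656

MDCLVI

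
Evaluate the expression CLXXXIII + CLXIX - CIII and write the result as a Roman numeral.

CLXXXIII = 183, CLXIX = 169, CIII = 103
183 + 169 = 352
352 - 103 = 249

CCXLIX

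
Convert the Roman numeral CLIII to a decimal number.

CLIII: C=100, L=50, I=1, I=1, I=1
100 + 50 + 1 + 1 + 1 = 153

153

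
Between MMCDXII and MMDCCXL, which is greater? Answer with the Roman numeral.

MMCDXII = 2412
MMDCCXL = 2740
2740 is larger

MMDCCXL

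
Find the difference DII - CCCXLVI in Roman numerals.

DII = 502
CCCXLVI = 346
502 - 346 = 156

CLVI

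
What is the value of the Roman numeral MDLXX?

MDLXX: M=1000, D=500, L=50, X=10, X=10
1000 + 500 + 50 + 10 + 10 = 1570

1570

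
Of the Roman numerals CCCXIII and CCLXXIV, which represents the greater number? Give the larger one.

CCCXIII = 313
CCLXXIV = 274
313 is larger

CCCXIII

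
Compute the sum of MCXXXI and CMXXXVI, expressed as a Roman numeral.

MCXXXI = 1131
CMXXXVI = 936
1131 + 936 = 2067

MMLXVII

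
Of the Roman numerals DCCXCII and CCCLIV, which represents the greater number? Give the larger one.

DCCXCII = 792
CCCLIV = 354
792 is larger

DCCXCII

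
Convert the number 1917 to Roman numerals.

Convert 1917 to Roman numerals:
  1917 contains 1×1000 (M)
  917 contains 1×900 (CM)
  17 contains 1×10 (X)
  7 contains 1×5 (V)
  2 contains 2×1 (II)

MCMXVII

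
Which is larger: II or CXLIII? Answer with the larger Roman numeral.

II = 2
CXLIII = 143
143 is larger

CXLIII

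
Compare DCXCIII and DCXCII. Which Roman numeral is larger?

DCXCIII = 693
DCXCII = 692
693 is larger

DCXCIII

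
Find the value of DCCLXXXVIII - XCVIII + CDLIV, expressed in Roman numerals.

DCCLXXXVIII = 788, XCVIII = 98, CDLIV = 454
788 - 98 = 690
690 + 454 = 1144

MCXLIV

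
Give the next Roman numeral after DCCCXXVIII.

DCCCXXVIII = 828; next is 829

DCCCXXIX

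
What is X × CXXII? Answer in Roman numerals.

X = 10
CXXII = 122
10 × 122 = 1220

MCCXX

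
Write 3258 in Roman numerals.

Convert 3258 to Roman numerals:
  3258 contains 3×1000 (MMM)
  258 contains 2×100 (CC)
  58 contains 1×50 (L)
  8 contains 1×5 (V)
  3 contains 3×1 (III)

MMMCCLVIII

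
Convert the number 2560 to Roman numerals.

Convert 2560 to Roman numerals:
  2560 contains 2×1000 (MM)
  560 contains 1×500 (D)
  60 contains 1×50 (L)
  10 contains 1×10 (X)

MMDLX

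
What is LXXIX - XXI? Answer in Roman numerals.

LXXIX = 79
XXI = 21
79 - 21 = 58

LVIII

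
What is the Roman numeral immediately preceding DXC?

DXC = 590; previous is 589

DLXXXIX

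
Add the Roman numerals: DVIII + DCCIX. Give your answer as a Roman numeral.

DVIII = 508
DCCIX = 709
508 + 709 = 1217

MCCXVII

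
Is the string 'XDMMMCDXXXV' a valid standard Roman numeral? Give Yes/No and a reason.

'XDMMMCDXXXV': D should not appear more than once

No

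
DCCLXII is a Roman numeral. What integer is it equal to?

DCCLXII: D=500, C=100, C=100, L=50, X=10, I=1, I=1
500 + 100 + 100 + 50 + 10 + 1 + 1 = 762

762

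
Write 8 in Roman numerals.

Convert 8 to Roman numerals:
  8 contains 1×5 (V)
  3 contains 3×1 (III)

VIII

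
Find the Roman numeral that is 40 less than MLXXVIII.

MLXXVIII = 1078
1078 - 40 = 1038

MXXXVIII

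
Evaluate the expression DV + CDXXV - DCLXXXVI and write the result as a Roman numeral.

DV = 505, CDXXV = 425, DCLXXXVI = 686
505 + 425 = 930
930 - 686 = 244

CCXLIV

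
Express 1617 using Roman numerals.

Convert 1617 to Roman numerals:
  1617 contains 1×1000 (M)
  617 contains 1×500 (D)
  117 contains 1×100 (C)
  17 contains 1×10 (X)
  7 contains 1×5 (V)
  2 contains 2×1 (II)

MDCXVII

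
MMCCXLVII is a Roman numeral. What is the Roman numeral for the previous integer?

MMCCXLVII = 2247, so the previous integer is 2247 - 1 = 2246

MMCCXLVI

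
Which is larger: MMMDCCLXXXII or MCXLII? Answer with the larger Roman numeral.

MMMDCCLXXXII = 3782
MCXLII = 1142
3782 is larger

MMMDCCLXXXII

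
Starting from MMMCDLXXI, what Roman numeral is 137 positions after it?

MMMCDLXXI = 3471
3471 + 137 = 3608

MMMDCVIII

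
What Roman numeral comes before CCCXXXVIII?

CCCXXXVIII = 338, so the previous integer is 338 - 1 = 337

CCCXXXVII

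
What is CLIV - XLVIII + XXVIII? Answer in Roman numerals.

CLIV = 154, XLVIII = 48, XXVIII = 28
154 - 48 = 106
106 + 28 = 134

CXXXIV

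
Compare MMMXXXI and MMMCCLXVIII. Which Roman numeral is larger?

MMMXXXI = 3031
MMMCCLXVIII = 3268
3268 is larger

MMMCCLXVIII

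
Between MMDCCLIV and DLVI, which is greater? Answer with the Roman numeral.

MMDCCLIV = 2754
DLVI = 556
2754 is larger

MMDCCLIV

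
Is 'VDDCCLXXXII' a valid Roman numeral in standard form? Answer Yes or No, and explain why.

'VDDCCLXXXII': D should not appear more than once

No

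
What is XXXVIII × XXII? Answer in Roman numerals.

XXXVIII = 38
XXII = 22
38 × 22 = 836

DCCCXXXVI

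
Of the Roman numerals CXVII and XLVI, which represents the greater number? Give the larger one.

CXVII = 117
XLVI = 46
117 is larger

CXVII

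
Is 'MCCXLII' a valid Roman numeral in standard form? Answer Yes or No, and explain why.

'MCCXLII': Check the rules: uses only the symbols I, V, X, L, C, D, M; no symbol is repeated more than three times in a row; V, L and D each appear at most once; the only place a smaller symbol precedes a larger one is the allowed subtractive pair XL, the symbol right after such a pair (if any) is smaller than the pair's first symbol, and otherwise the values never increase from left to right. Value: M (1000) + C (100) + C (100) + XL (40) + I (1) + I (1) = 1242. So it is a valid standard Roman numeral.

Yes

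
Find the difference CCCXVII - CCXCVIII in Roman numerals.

CCCXVII = 317
CCXCVIII = 298
317 - 298 = 19

XIX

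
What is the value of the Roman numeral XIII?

XIII: X=10, I=1, I=1, I=1
10 + 1 + 1 + 1 = 13

13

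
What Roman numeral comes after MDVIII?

MDVIII = 1508; next is 1509

MDIX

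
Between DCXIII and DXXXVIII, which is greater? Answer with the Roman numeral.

DCXIII = 613
DXXXVIII = 538
613 is larger

DCXIII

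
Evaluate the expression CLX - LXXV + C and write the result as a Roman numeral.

CLX = 160, LXXV = 75, C = 100
160 - 75 = 85
85 + 100 = 185

CLXXXV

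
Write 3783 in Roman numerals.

Convert 3783 to Roman numerals:
  3783 contains 3×1000 (MMM)
  783 contains 1×500 (D)
  283 contains 2×100 (CC)
  83 contains 1×50 (L)
  33 contains 3×10 (XXX)
  3 contains 3×1 (III)

MMMDCCLXXXIII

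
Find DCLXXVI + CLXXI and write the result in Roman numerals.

DCLXXVI = 676
CLXXI = 171
676 + 171 = 847

DCCCXLVII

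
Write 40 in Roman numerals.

Convert 40 to Roman numerals:
  40 contains 1×40 (XL)

XL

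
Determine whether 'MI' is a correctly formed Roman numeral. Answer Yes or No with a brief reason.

'MI': Check the rules: uses only the symbols I, V, X, L, C, D, M; no symbol is repeated more than three times in a row; V, L and D each appear at most once; no smaller symbol precedes a larger one (values never increase from left to right). Value: M (1000) + I (1) = 1001. So it is a valid standard Roman numeral.

Yes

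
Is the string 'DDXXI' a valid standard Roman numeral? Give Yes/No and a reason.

'DDXXI': D should not appear more than once

No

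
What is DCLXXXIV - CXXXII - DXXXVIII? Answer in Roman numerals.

DCLXXXIV = 684, CXXXII = 132, DXXXVIII = 538
684 - 132 = 552
552 - 538 = 14

XIV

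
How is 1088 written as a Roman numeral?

Convert 1088 to Roman numerals:
  1088 contains 1×1000 (M)
  88 contains 1×50 (L)
  38 contains 3×10 (XXX)
  8 contains 1×5 (V)
  3 contains 3×1 (III)

MLXXXVIII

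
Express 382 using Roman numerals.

Convert 382 to Roman numerals:
  382 contains 3×100 (CCC)
  82 contains 1×50 (L)
  32 contains 3×10 (XXX)
  2 contains 2×1 (II)

CCCLXXXII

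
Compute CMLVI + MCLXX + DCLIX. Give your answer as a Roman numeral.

CMLVI = 956, MCLXX = 1170, DCLIX = 659
956 + 1170 = 2126
2126 + 659 = 2785

MMDCCLXXXV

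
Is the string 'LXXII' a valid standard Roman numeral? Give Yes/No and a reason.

'LXXII': Check the rules: uses only the symbols I, V, X, L, C, D, M; no symbol is repeated more than three times in a row; V, L and D each appear at most once; no smaller symbol precedes a larger one (values never increase from left to right). Value: L (50) + X (10) + X (10) + I (1) + I (1) = 72. So it is a valid standard Roman numeral.

Yes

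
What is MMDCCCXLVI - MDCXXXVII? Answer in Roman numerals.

MMDCCCXLVI = 2846
MDCXXXVII = 1637
2846 - 1637 = 1209

MCCIX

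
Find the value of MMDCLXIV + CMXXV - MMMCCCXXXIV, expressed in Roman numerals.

MMDCLXIV = 2664, CMXXV = 925, MMMCCCXXXIV = 3334
2664 + 925 = 3589
3589 - 3334 = 255

CCLV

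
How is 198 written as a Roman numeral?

Convert 198 to Roman numerals:
  198 contains 1×100 (C)
  98 contains 1×90 (XC)
  8 contains 1×5 (V)
  3 contains 3×1 (III)

CXCVIII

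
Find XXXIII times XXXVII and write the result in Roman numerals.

XXXIII = 33
XXXVII = 37
33 × 37 = 1221

MCCXXI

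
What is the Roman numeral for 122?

Convert 122 to Roman numerals:
  122 contains 1×100 (C)
  22 contains 2×10 (XX)
  2 contains 2×1 (II)

CXXII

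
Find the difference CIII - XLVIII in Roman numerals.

CIII = 103
XLVIII = 48
103 - 48 = 55

LV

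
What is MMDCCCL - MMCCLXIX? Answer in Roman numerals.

MMDCCCL = 2850
MMCCLXIX = 2269
2850 - 2269 = 581

DLXXXI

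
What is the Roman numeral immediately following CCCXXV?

CCCXXV = 325, so the next integer is 325 + 1 = 326

CCCXXVI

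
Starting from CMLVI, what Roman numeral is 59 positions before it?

CMLVI = 956
956 - 59 = 897

DCCCXCVII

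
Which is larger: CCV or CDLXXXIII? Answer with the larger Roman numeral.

CCV = 205
CDLXXXIII = 483
483 is larger

CDLXXXIII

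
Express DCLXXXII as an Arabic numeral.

DCLXXXII: D=500, C=100, L=50, X=10, X=10, X=10, I=1, I=1
500 + 100 + 50 + 10 + 10 + 10 + 1 + 1 = 682

682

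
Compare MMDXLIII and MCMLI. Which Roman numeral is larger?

MMDXLIII = 2543
MCMLI = 1951
2543 is larger

MMDXLIII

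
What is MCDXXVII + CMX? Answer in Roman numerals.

MCDXXVII = 1427
CMX = 910
1427 + 910 = 2337

MMCCCXXXVII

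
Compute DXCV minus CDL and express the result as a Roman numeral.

DXCV = 595
CDL = 450
595 - 450 = 145

CXLV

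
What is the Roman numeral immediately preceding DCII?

DCII = 602, so the previous integer is 602 - 1 = 601

DCI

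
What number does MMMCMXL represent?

MMMCMXL: M=1000, M=1000, M=1000, CM=900, XL=40
1000 + 1000 + 1000 + 900 + 40 = 3940

3940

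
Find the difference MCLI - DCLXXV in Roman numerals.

MCLI = 1151
DCLXXV = 675
1151 - 675 = 476

CDLXXVI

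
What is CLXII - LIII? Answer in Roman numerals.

CLXII = 162
LIII = 53
162 - 53 = 109

CIX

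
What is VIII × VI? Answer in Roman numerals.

VIII = 8
VI = 6
8 × 6 = 48

XLVIII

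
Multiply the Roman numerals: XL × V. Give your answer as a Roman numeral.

XL = 40
V = 5
40 × 5 = 200

CC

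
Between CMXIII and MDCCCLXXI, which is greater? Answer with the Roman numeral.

CMXIII = 913
MDCCCLXXI = 1871
1871 is larger

MDCCCLXXI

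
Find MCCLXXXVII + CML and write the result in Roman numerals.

MCCLXXXVII = 1287
CML = 950
1287 + 950 = 2237

MMCCXXXVII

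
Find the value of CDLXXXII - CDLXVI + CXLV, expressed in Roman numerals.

CDLXXXII = 482, CDLXVI = 466, CXLV = 145
482 - 466 = 16
16 + 145 = 161

CLXI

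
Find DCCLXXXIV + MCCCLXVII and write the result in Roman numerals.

DCCLXXXIV = 784
MCCCLXVII = 1367
784 + 1367 = 2151

MMCLI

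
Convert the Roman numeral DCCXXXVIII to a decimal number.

DCCXXXVIII: D=500, C=100, C=100, X=10, X=10, X=10, V=5, I=1, I=1, I=1
500 + 100 + 100 + 10 + 10 + 10 + 5 + 1 + 1 + 1 = 738

738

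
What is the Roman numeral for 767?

Convert 767 to Roman numerals:
  767 contains 1×500 (D)
  267 contains 2×100 (CC)
  67 contains 1×50 (L)
  17 contains 1×10 (X)
  7 contains 1×5 (V)
  2 contains 2×1 (II)

DCCLXVII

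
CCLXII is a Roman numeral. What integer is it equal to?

CCLXII: C=100, C=100, L=50, X=10, I=1, I=1
100 + 100 + 50 + 10 + 1 + 1 = 262

262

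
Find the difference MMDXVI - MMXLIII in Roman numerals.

MMDXVI = 2516
MMXLIII = 2043
2516 - 2043 = 473

CDLXXIII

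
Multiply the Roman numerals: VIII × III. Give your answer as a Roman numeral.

VIII = 8
III = 3
8 × 3 = 24

XXIV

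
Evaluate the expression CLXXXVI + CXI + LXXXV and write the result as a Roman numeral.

CLXXXVI = 186, CXI = 111, LXXXV = 85
186 + 111 = 297
297 + 85 = 382

CCCLXXXII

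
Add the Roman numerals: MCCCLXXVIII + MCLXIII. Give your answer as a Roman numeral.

MCCCLXXVIII = 1378
MCLXIII = 1163
1378 + 1163 = 2541

MMDXLI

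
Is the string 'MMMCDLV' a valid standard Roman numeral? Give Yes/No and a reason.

'MMMCDLV': Check the rules: uses only the symbols I, V, X, L, C, D, M; no symbol is repeated more than three times in a row; V, L and D each appear at most once; the only place a smaller symbol precedes a larger one is the allowed subtractive pair CD, the symbol right after such a pair (if any) is smaller than the pair's first symbol, and otherwise the values never increase from left to right. Value: M (1000) + M (1000) + M (1000) + CD (400) + L (50) + V (5) = 3455. So it is a valid standard Roman numeral.

Yes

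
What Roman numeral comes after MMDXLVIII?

MMDXLVIII = 2548, so the next integer is 2548 + 1 = 2549

MMDXLIX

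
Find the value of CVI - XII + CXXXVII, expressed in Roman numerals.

CVI = 106, XII = 12, CXXXVII = 137
106 - 12 = 94
94 + 137 = 231

CCXXXI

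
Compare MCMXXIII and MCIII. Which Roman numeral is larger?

MCMXXIII = 1923
MCIII = 1103
1923 is larger

MCMXXIII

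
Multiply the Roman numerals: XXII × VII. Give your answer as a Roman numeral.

XXII = 22
VII = 7
22 × 7 = 154

CLIV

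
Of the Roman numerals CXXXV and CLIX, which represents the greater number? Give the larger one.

CXXXV = 135
CLIX = 159
159 is larger

CLIX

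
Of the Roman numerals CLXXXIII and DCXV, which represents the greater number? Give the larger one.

CLXXXIII = 183
DCXV = 615
615 is larger

DCXV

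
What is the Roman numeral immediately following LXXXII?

LXXXII = 82, so the next integer is 82 + 1 = 83

LXXXIII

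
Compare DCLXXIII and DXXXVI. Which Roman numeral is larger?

DCLXXIII = 673
DXXXVI = 536
673 is larger

DCLXXIII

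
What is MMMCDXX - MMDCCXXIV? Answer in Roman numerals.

MMMCDXX = 3420
MMDCCXXIV = 2724
3420 - 2724 = 696

DCXCVI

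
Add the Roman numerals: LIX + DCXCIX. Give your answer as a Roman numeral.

LIX = 59
DCXCIX = 699
59 + 699 = 758

DCCLVIII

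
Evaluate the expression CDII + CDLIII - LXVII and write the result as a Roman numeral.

CDII = 402, CDLIII = 453, LXVII = 67
402 + 453 = 855
855 - 67 = 788

DCCLXXXVIII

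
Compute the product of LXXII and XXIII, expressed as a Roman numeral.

LXXII = 72
XXIII = 23
72 × 23 = 1656

MDCLVI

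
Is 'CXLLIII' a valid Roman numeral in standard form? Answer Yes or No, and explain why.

'CXLLIII': L should not appear more than once

No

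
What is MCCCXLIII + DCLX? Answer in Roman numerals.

MCCCXLIII = 1343
DCLX = 660
1343 + 660 = 2003

MMIII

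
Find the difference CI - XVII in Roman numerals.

CI = 101
XVII = 17
101 - 17 = 84

LXXXIV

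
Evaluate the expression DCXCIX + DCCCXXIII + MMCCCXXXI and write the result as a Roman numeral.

DCXCIX = 699, DCCCXXIII = 823, MMCCCXXXI = 2331
699 + 823 = 1522
1522 + 2331 = 3853

MMMDCCCLIII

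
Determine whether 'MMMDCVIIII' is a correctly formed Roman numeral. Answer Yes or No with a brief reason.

'MMMDCVIIII': More than 3 consecutive I's

No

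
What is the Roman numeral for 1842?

Convert 1842 to Roman numerals:
  1842 contains 1×1000 (M)
  842 contains 1×500 (D)
  342 contains 3×100 (CCC)
  42 contains 1×40 (XL)
  2 contains 2×1 (II)

MDCCCXLII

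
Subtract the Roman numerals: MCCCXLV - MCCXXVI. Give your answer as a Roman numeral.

MCCCXLV = 1345
MCCXXVI = 1226
1345 - 1226 = 119

CXIX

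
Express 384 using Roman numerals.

Convert 384 to Roman numerals:
  384 contains 3×100 (CCC)
  84 contains 1×50 (L)
  34 contains 3×10 (XXX)
  4 contains 1×4 (IV)

CCCLXXXIV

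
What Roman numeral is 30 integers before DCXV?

DCXV = 615
615 - 30 = 585

DLXXXV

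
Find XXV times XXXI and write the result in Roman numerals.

XXV = 25
XXXI = 31
25 × 31 = 775

DCCLXXV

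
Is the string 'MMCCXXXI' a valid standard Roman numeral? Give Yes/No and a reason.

'MMCCXXXI': Check the rules: uses only the symbols I, V, X, L, C, D, M; no symbol is repeated more than three times in a row; V, L and D each appear at most once; no smaller symbol precedes a larger one (values never increase from left to right). Value: M (1000) + M (1000) + C (100) + C (100) + X (10) + X (10) + X (10) + I (1) = 2231. So it is a valid standard Roman numeral.

Yes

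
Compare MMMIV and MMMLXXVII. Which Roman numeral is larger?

MMMIV = 3004
MMMLXXVII = 3077
3077 is larger

MMMLXXVII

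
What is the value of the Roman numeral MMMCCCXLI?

MMMCCCXLI: M=1000, M=1000, M=1000, C=100, C=100, C=100, XL=40, I=1
1000 + 1000 + 1000 + 100 + 100 + 100 + 40 + 1 = 3341

3341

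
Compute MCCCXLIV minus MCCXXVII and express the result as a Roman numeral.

MCCCXLIV = 1344
MCCXXVII = 1227
1344 - 1227 = 117

CXVII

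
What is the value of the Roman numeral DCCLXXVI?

DCCLXXVI: D=500, C=100, C=100, L=50, X=10, X=10, V=5, I=1
500 + 100 + 100 + 50 + 10 + 10 + 5 + 1 = 776

776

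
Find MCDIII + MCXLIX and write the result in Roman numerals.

MCDIII = 1403
MCXLIX = 1149
1403 + 1149 = 2552

MMDLII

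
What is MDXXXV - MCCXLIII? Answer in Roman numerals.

MDXXXV = 1535
MCCXLIII = 1243
1535 - 1243 = 292

CCXCII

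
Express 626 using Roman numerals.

Convert 626 to Roman numerals:
  626 contains 1×500 (D)
  126 contains 1×100 (C)
  26 contains 2×10 (XX)
  6 contains 1×5 (V)
  1 contains 1×1 (I)

DCXXVI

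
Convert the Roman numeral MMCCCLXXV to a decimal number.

MMCCCLXXV: M=1000, M=1000, C=100, C=100, C=100, L=50, X=10, X=10, V=5
1000 + 1000 + 100 + 100 + 100 + 50 + 10 + 10 + 5 = 2375

2375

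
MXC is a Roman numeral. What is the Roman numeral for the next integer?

MXC = 1090, so the next integer is 1090 + 1 = 1091

MXCI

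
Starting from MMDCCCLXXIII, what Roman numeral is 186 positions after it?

MMDCCCLXXIII = 2873
2873 + 186 = 3059

MMMLIX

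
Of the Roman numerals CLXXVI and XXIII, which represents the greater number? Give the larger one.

CLXXVI = 176
XXIII = 23
176 is larger

CLXXVI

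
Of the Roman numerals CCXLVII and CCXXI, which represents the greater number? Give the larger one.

CCXLVII = 247
CCXXI = 221
247 is larger

CCXLVII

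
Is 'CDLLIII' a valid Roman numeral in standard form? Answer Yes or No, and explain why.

'CDLLIII': L should not appear more than once

No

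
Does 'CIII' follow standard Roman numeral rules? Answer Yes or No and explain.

'CIII': Check the rules: uses only the symbols I, V, X, L, C, D, M; no symbol is repeated more than three times in a row; V, L and D each appear at most once; no smaller symbol precedes a larger one (values never increase from left to right). Value: C (100) + I (1) + I (1) + I (1) = 103. So it is a valid standard Roman numeral.

Yes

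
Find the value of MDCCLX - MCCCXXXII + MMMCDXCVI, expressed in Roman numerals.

MDCCLX = 1760, MCCCXXXII = 1332, MMMCDXCVI = 3496
1760 - 1332 = 428
428 + 3496 = 3924

MMMCMXXIV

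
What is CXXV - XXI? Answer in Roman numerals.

CXXV = 125
XXI = 21
125 - 21 = 104

CIV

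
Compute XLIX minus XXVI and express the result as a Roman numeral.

XLIX = 49
XXVI = 26
49 - 26 = 23

XXIII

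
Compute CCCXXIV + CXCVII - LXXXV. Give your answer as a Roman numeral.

CCCXXIV = 324, CXCVII = 197, LXXXV = 85
324 + 197 = 521
521 - 85 = 436

CDXXXVI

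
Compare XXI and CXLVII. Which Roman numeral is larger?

XXI = 21
CXLVII = 147
147 is larger

CXLVII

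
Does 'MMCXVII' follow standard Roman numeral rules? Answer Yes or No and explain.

'MMCXVII': Check the rules: uses only the symbols I, V, X, L, C, D, M; no symbol is repeated more than three times in a row; V, L and D each appear at most once; no smaller symbol precedes a larger one (values never increase from left to right). Value: M (1000) + M (1000) + C (100) + X (10) + V (5) + I (1) + I (1) = 2117. So it is a valid standard Roman numeral.

Yes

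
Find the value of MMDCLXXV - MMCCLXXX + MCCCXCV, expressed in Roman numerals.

MMDCLXXV = 2675, MMCCLXXX = 2280, MCCCXCV = 1395
2675 - 2280 = 395
395 + 1395 = 1790

MDCCXC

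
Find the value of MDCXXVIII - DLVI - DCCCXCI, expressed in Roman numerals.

MDCXXVIII = 1628, DLVI = 556, DCCCXCI = 891
1628 - 556 = 1072
1072 - 891 = 181

CLXXXI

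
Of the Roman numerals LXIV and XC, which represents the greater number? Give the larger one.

LXIV = 64
XC = 90
90 is larger

XC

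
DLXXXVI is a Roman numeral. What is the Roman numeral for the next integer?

DLXXXVI = 586, so the next integer is 586 + 1 = 587

DLXXXVII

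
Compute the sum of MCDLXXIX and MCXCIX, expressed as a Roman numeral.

MCDLXXIX = 1479
MCXCIX = 1199
1479 + 1199 = 2678

MMDCLXXVIII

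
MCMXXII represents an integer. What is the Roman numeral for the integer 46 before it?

MCMXXII = 1922
1922 - 46 = 1876

MDCCCLXXVI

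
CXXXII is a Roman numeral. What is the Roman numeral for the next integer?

CXXXII = 132; next is 133

CXXXIII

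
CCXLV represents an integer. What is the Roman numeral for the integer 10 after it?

CCXLV = 245
245 + 10 = 255

CCLV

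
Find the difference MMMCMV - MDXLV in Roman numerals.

MMMCMV = 3905
MDXLV = 1545
3905 - 1545 = 2360

MMCCCLX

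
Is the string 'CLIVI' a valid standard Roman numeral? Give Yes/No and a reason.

'CLIVI': I cannot come right after the subtractive pair IV: once I is subtracted in IV, the next symbol must be smaller than I

No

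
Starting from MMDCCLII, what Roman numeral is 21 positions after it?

MMDCCLII = 2752
2752 + 21 = 2773

MMDCCLXXIII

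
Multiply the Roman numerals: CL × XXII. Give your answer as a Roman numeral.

CL = 150
XXII = 22
150 × 22 = 3300

MMMCCC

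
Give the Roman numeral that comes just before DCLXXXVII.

DCLXXXVII = 687, so the previous integer is 687 - 1 = 686

DCLXXXVI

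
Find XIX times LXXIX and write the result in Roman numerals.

XIX = 19
LXXIX = 79
19 × 79 = 1501

MDI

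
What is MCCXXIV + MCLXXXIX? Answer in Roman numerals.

MCCXXIV = 1224
MCLXXXIX = 1189
1224 + 1189 = 2413

MMCDXIII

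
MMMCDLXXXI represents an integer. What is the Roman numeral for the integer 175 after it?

MMMCDLXXXI = 3481
3481 + 175 = 3656

MMMDCLVI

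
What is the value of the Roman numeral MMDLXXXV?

MMDLXXXV: M=1000, M=1000, D=500, L=50, X=10, X=10, X=10, V=5
1000 + 1000 + 500 + 50 + 10 + 10 + 10 + 5 = 2585

2585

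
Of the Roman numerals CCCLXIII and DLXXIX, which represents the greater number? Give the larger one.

CCCLXIII = 363
DLXXIX = 579
579 is larger

DLXXIX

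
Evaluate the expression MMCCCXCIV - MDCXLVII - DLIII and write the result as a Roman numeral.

MMCCCXCIV = 2394, MDCXLVII = 1647, DLIII = 553
2394 - 1647 = 747
747 - 553 = 194

CXCIV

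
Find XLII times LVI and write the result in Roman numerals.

XLII = 42
LVI = 56
42 × 56 = 2352

MMCCCLII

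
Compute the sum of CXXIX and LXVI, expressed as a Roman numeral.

CXXIX = 129
LXVI = 66
129 + 66 = 195

CXCV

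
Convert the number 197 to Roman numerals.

Convert 197 to Roman numerals:
  197 contains 1×100 (C)
  97 contains 1×90 (XC)
  7 contains 1×5 (V)
  2 contains 2×1 (II)

CXCVII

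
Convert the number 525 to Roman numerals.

Convert 525 to Roman numerals:
  525 contains 1×500 (D)
  25 contains 2×10 (XX)
  5 contains 1×5 (V)

DXXV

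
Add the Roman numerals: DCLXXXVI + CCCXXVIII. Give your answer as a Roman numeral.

DCLXXXVI = 686
CCCXXVIII = 328
686 + 328 = 1014

MXIV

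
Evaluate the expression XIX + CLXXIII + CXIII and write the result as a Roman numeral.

XIX = 19, CLXXIII = 173, CXIII = 113
19 + 173 = 192
192 + 113 = 305

CCCV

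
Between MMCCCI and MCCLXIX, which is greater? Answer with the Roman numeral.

MMCCCI = 2301
MCCLXIX = 1269
2301 is larger

MMCCCI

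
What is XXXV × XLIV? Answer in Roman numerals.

XXXV = 35
XLIV = 44
35 × 44 = 1540

MDXL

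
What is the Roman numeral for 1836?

Convert 1836 to Roman numerals:
  1836 contains 1×1000 (M)
  836 contains 1×500 (D)
  336 contains 3×100 (CCC)
  36 contains 3×10 (XXX)
  6 contains 1×5 (V)
  1 contains 1×1 (I)

MDCCCXXXVI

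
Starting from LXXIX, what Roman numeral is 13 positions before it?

LXXIX = 79
79 - 13 = 66

LXVI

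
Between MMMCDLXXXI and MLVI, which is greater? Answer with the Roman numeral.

MMMCDLXXXI = 3481
MLVI = 1056
3481 is larger

MMMCDLXXXI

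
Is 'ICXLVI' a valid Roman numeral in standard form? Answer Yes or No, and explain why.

'ICXLVI': Invalid subtractive combination: IC

No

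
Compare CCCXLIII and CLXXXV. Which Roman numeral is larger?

CCCXLIII = 343
CLXXXV = 185
343 is larger

CCCXLIII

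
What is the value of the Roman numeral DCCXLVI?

DCCXLVI: D=500, C=100, C=100, XL=40, V=5, I=1
500 + 100 + 100 + 40 + 5 + 1 = 746

746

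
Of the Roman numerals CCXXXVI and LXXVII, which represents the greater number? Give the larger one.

CCXXXVI = 236
LXXVII = 77
236 is larger

CCXXXVI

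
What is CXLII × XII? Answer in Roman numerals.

CXLII = 142
XII = 12
142 × 12 = 1704

MDCCIV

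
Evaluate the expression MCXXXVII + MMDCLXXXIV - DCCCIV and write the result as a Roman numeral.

MCXXXVII = 1137, MMDCLXXXIV = 2684, DCCCIV = 804
1137 + 2684 = 3821
3821 - 804 = 3017

MMMXVII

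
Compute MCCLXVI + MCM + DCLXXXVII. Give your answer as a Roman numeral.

MCCLXVI = 1266, MCM = 1900, DCLXXXVII = 687
1266 + 1900 = 3166
3166 + 687 = 3853

MMMDCCCLIII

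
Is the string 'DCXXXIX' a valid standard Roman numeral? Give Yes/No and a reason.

'DCXXXIX': Check the rules: uses only the symbols I, V, X, L, C, D, M; no symbol is repeated more than three times in a row; V, L and D each appear at most once; the only place a smaller symbol precedes a larger one is the allowed subtractive pair IX, the symbol right after such a pair (if any) is smaller than the pair's first symbol, and otherwise the values never increase from left to right. Value: D (500) + C (100) + X (10) + X (10) + X (10) + IX (9) = 639. So it is a valid standard Roman numeral.

Yes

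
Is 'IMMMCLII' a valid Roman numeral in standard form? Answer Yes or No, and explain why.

'IMMMCLII': Invalid subtractive combination: IM

No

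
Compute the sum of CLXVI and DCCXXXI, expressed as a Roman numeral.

CLXVI = 166
DCCXXXI = 731
166 + 731 = 897

DCCCXCVII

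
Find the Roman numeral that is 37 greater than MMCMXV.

MMCMXV = 2915
2915 + 37 = 2952

MMCMLII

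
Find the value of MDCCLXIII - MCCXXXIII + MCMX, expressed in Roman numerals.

MDCCLXIII = 1763, MCCXXXIII = 1233, MCMX = 1910
1763 - 1233 = 530
530 + 1910 = 2440

MMCDXL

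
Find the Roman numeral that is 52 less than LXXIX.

LXXIX = 79
79 - 52 = 27

XXVII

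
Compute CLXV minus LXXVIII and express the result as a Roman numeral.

CLXV = 165
LXXVIII = 78
165 - 78 = 87

LXXXVII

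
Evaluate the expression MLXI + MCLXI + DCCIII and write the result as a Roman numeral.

MLXI = 1061, MCLXI = 1161, DCCIII = 703
1061 + 1161 = 2222
2222 + 703 = 2925

MMCMXXV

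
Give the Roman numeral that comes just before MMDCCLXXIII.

MMDCCLXXIII = 2773; previous is 2772

MMDCCLXXII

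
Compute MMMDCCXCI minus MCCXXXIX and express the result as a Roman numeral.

MMMDCCXCI = 3791
MCCXXXIX = 1239
3791 - 1239 = 2552

MMDLII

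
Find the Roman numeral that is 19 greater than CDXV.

CDXV = 415
415 + 19 = 434

CDXXXIV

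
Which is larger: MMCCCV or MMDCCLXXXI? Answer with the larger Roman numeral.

MMCCCV = 2305
MMDCCLXXXI = 2781
2781 is larger

MMDCCLXXXI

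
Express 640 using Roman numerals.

Convert 640 to Roman numerals:
  640 contains 1×500 (D)
  140 contains 1×100 (C)
  40 contains 1×40 (XL)

DCXL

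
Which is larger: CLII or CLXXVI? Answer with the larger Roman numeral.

CLII = 152
CLXXVI = 176
176 is larger

CLXXVI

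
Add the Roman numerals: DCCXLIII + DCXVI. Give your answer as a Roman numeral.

DCCXLIII = 743
DCXVI = 616
743 + 616 = 1359

MCCCLIX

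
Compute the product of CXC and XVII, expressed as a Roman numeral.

CXC = 190
XVII = 17
190 × 17 = 3230

MMMCCXXX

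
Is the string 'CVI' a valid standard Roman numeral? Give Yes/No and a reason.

'CVI': Check the rules: uses only the symbols I, V, X, L, C, D, M; no symbol is repeated more than three times in a row; V, L and D each appear at most once; no smaller symbol precedes a larger one (values never increase from left to right). Value: C (100) + V (5) + I (1) = 106. So it is a valid standard Roman numeral.

Yes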